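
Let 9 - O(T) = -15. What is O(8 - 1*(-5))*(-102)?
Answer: -2448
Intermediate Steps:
O(T) = 24 (O(T) = 9 - 1*(-15) = 9 + 15 = 24)
O(8 - 1*(-5))*(-102) = 24*(-102) = -2448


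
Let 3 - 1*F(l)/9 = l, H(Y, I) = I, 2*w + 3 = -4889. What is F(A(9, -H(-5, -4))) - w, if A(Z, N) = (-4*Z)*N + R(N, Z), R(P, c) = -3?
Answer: 3796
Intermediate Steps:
w = -2446 (w = -3/2 + (½)*(-4889) = -3/2 - 4889/2 = -2446)
A(Z, N) = -3 - 4*N*Z (A(Z, N) = (-4*Z)*N - 3 = -4*N*Z - 3 = -3 - 4*N*Z)
F(l) = 27 - 9*l
F(A(9, -H(-5, -4))) - w = (27 - 9*(-3 - 4*(-1*(-4))*9)) - 1*(-2446) = (27 - 9*(-3 - 4*4*9)) + 2446 = (27 - 9*(-3 - 144)) + 2446 = (27 - 9*(-147)) + 2446 = (27 + 1323) + 2446 = 1350 + 2446 = 3796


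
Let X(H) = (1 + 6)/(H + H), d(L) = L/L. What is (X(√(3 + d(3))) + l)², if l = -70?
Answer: 74529/16 ≈ 4658.1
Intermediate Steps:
d(L) = 1
X(H) = 7/(2*H) (X(H) = 7/((2*H)) = 7*(1/(2*H)) = 7/(2*H))
(X(√(3 + d(3))) + l)² = (7/(2*(√(3 + 1))) - 70)² = (7/(2*(√4)) - 70)² = ((7/2)/2 - 70)² = ((7/2)*(½) - 70)² = (7/4 - 70)² = (-273/4)² = 74529/16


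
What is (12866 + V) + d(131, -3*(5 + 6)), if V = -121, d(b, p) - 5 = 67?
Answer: 12817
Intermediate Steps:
d(b, p) = 72 (d(b, p) = 5 + 67 = 72)
(12866 + V) + d(131, -3*(5 + 6)) = (12866 - 121) + 72 = 12745 + 72 = 12817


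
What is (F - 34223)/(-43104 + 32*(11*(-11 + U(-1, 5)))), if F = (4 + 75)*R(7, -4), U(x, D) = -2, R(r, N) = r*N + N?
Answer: 36751/47680 ≈ 0.77078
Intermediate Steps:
R(r, N) = N + N*r (R(r, N) = N*r + N = N + N*r)
F = -2528 (F = (4 + 75)*(-4*(1 + 7)) = 79*(-4*8) = 79*(-32) = -2528)
(F - 34223)/(-43104 + 32*(11*(-11 + U(-1, 5)))) = (-2528 - 34223)/(-43104 + 32*(11*(-11 - 2))) = -36751/(-43104 + 32*(11*(-13))) = -36751/(-43104 + 32*(-143)) = -36751/(-43104 - 4576) = -36751/(-47680) = -36751*(-1/47680) = 36751/47680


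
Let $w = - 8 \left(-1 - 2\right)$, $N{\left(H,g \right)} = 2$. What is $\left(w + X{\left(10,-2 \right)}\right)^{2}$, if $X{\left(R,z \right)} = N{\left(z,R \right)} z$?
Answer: $400$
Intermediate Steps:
$w = 24$ ($w = \left(-8\right) \left(-3\right) = 24$)
$X{\left(R,z \right)} = 2 z$
$\left(w + X{\left(10,-2 \right)}\right)^{2} = \left(24 + 2 \left(-2\right)\right)^{2} = \left(24 - 4\right)^{2} = 20^{2} = 400$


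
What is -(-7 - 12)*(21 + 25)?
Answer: 874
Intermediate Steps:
-(-7 - 12)*(21 + 25) = -(-19)*46 = -1*(-874) = 874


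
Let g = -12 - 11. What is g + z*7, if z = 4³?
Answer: 425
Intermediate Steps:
g = -23
z = 64
g + z*7 = -23 + 64*7 = -23 + 448 = 425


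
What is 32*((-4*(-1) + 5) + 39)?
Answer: 1536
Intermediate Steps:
32*((-4*(-1) + 5) + 39) = 32*((4 + 5) + 39) = 32*(9 + 39) = 32*48 = 1536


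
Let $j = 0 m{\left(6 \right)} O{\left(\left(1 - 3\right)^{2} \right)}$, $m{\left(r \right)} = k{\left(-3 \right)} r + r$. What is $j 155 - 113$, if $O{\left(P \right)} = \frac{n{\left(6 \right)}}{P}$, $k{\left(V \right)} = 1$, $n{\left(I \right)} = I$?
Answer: $-113$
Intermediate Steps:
$m{\left(r \right)} = 2 r$ ($m{\left(r \right)} = 1 r + r = r + r = 2 r$)
$O{\left(P \right)} = \frac{6}{P}$
$j = 0$ ($j = 0 \cdot 2 \cdot 6 \frac{6}{\left(1 - 3\right)^{2}} = 0 \cdot 12 \frac{6}{\left(-2\right)^{2}} = 0 \cdot \frac{6}{4} = 0 \cdot 6 \cdot \frac{1}{4} = 0 \cdot \frac{3}{2} = 0$)
$j 155 - 113 = 0 \cdot 155 - 113 = 0 - 113 = -113$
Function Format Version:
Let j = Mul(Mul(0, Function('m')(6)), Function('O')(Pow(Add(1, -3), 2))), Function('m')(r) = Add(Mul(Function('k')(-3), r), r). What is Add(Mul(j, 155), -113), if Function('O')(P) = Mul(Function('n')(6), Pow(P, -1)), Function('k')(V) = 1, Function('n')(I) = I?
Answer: -113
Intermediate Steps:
Function('m')(r) = Mul(2, r) (Function('m')(r) = Add(Mul(1, r), r) = Add(r, r) = Mul(2, r))
Function('O')(P) = Mul(6, Pow(P, -1))
j = 0 (j = Mul(Mul(0, Mul(2, 6)), Mul(6, Pow(Pow(Add(1, -3), 2), -1))) = Mul(Mul(0, 12), Mul(6, Pow(Pow(-2, 2), -1))) = Mul(0, Mul(6, Pow(4, -1))) = Mul(0, Mul(6, Rational(1, 4))) = Mul(0, Rational(3, 2)) = 0)
Add(Mul(j, 155), -113) = Add(Mul(0, 155), -113) = Add(0, -113) = -113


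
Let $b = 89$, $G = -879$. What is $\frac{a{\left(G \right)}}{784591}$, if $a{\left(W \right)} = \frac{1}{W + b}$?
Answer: $- \frac{1}{619826890} \approx -1.6134 \cdot 10^{-9}$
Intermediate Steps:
$a{\left(W \right)} = \frac{1}{89 + W}$ ($a{\left(W \right)} = \frac{1}{W + 89} = \frac{1}{89 + W}$)
$\frac{a{\left(G \right)}}{784591} = \frac{1}{\left(89 - 879\right) 784591} = \frac{1}{-790} \cdot \frac{1}{784591} = \left(- \frac{1}{790}\right) \frac{1}{784591} = - \frac{1}{619826890}$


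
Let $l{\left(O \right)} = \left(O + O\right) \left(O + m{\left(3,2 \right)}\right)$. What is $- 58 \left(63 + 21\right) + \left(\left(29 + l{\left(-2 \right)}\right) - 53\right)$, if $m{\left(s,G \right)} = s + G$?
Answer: $-4908$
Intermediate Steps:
$m{\left(s,G \right)} = G + s$
$l{\left(O \right)} = 2 O \left(5 + O\right)$ ($l{\left(O \right)} = \left(O + O\right) \left(O + \left(2 + 3\right)\right) = 2 O \left(O + 5\right) = 2 O \left(5 + O\right)$)
$- 58 \left(63 + 21\right) + \left(\left(29 + l{\left(-2 \right)}\right) - 53\right) = - 58 \left(63 + 21\right) - \left(24 + 4 \left(5 - 2\right)\right) = \left(-58\right) 84 - \left(24 + 12\right) = -4872 + \left(\left(29 - 12\right) - 53\right) = -4872 + \left(17 - 53\right) = -4872 - 36 = -4908$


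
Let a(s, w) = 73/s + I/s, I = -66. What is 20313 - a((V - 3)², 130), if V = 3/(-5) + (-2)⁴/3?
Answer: 13730013/676 ≈ 20311.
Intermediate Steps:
V = 71/15 (V = 3*(-⅕) + 16*(⅓) = -⅗ + 16/3 = 71/15 ≈ 4.7333)
a(s, w) = 7/s (a(s, w) = 73/s - 66/s = 7/s)
20313 - a((V - 3)², 130) = 20313 - 7/((71/15 - 3)²) = 20313 - 7/((26/15)²) = 20313 - 7/676/225 = 20313 - 7*225/676 = 20313 - 1*1575/676 = 20313 - 1575/676 = 13730013/676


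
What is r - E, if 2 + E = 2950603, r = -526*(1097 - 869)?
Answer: -3070529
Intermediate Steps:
r = -119928 (r = -526*228 = -119928)
E = 2950601 (E = -2 + 2950603 = 2950601)
r - E = -119928 - 1*2950601 = -119928 - 2950601 = -3070529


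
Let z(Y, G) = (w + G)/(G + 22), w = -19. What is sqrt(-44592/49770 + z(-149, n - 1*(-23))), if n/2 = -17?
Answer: I*sqrt(30165779490)/91245 ≈ 1.9035*I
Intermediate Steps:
n = -34 (n = 2*(-17) = -34)
z(Y, G) = (-19 + G)/(22 + G) (z(Y, G) = (-19 + G)/(G + 22) = (-19 + G)/(22 + G))
sqrt(-44592/49770 + z(-149, n - 1*(-23))) = sqrt(-44592/49770 + (-19 + (-34 - 1*(-23)))/(22 + (-34 - 1*(-23)))) = sqrt(-44592*1/49770 + (-19 + (-34 + 23))/(22 + (-34 + 23))) = sqrt(-7432/8295 + (-19 - 11)/(22 - 11)) = sqrt(-7432/8295 - 30/11) = sqrt(-330602/91245) = I*sqrt(30165779490)/91245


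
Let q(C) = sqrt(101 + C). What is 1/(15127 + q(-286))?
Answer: 15127/228826314 - I*sqrt(185)/228826314 ≈ 6.6107e-5 - 5.944e-8*I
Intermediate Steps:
1/(15127 + q(-286)) = 1/(15127 + sqrt(101 - 286)) = 1/(15127 + sqrt(-185)) = 1/(15127 + I*sqrt(185))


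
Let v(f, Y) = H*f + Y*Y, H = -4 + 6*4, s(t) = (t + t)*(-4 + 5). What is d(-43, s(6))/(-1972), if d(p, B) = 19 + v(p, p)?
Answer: -252/493 ≈ -0.51116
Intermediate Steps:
s(t) = 2*t (s(t) = (2*t)*1 = 2*t)
H = 20 (H = -4 + 24 = 20)
v(f, Y) = Y² + 20*f (v(f, Y) = 20*f + Y*Y = 20*f + Y² = Y² + 20*f)
d(p, B) = 19 + p² + 20*p (d(p, B) = 19 + (p² + 20*p) = 19 + p² + 20*p)
d(-43, s(6))/(-1972) = (19 + (-43)² + 20*(-43))/(-1972) = (19 + 1849 - 860)*(-1/1972) = 1008*(-1/1972) = -252/493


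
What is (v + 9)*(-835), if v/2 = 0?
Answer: -7515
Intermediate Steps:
v = 0 (v = 2*0 = 0)
(v + 9)*(-835) = (0 + 9)*(-835) = 9*(-835) = -7515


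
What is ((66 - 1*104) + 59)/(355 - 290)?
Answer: 21/65 ≈ 0.32308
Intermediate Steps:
((66 - 1*104) + 59)/(355 - 290) = ((66 - 104) + 59)/65 = (-38 + 59)*(1/65) = 21*(1/65) = 21/65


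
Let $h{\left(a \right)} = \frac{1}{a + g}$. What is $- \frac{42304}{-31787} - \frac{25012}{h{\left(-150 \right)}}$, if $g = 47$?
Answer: $\frac{81890856036}{31787} \approx 2.5762 \cdot 10^{6}$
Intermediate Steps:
$h{\left(a \right)} = \frac{1}{47 + a}$ ($h{\left(a \right)} = \frac{1}{a + 47} = \frac{1}{47 + a}$)
$- \frac{42304}{-31787} - \frac{25012}{h{\left(-150 \right)}} = - \frac{42304}{-31787} - \frac{25012}{\frac{1}{47 - 150}} = \left(-42304\right) \left(- \frac{1}{31787}\right) - \frac{25012}{\frac{1}{-103}} = \frac{42304}{31787} - \frac{25012}{- \frac{1}{103}} = \frac{42304}{31787} - -2576236 = \frac{42304}{31787} + 2576236 = \frac{81890856036}{31787}$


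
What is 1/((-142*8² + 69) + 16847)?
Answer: 1/7828 ≈ 0.00012775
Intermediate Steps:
1/((-142*8² + 69) + 16847) = 1/((-142*64 + 69) + 16847) = 1/((-9088 + 69) + 16847) = 1/(-9019 + 16847) = 1/7828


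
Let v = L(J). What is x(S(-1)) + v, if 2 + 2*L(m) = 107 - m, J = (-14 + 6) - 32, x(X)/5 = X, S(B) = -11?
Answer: 35/2 ≈ 17.500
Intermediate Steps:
x(X) = 5*X
J = -40 (J = -8 - 32 = -40)
L(m) = 105/2 - m/2 (L(m) = -1 + (107 - m)/2 = -1 + (107/2 - m/2) = 105/2 - m/2)
v = 145/2 (v = 105/2 - 1/2*(-40) = 105/2 + 20 = 145/2 ≈ 72.500)
x(S(-1)) + v = 5*(-11) + 145/2 = -55 + 145/2 = 35/2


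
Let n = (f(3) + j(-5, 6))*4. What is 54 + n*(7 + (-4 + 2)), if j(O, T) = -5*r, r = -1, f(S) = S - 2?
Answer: 174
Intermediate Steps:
f(S) = -2 + S
j(O, T) = 5 (j(O, T) = -5*(-1) = 5)
n = 24 (n = ((-2 + 3) + 5)*4 = (1 + 5)*4 = 6*4 = 24)
54 + n*(7 + (-4 + 2)) = 54 + 24*(7 + (-4 + 2)) = 54 + 24*(7 - 2) = 54 + 24*5 = 54 + 120 = 174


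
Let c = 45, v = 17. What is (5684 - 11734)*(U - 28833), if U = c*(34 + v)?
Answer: 160554900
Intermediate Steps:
U = 2295 (U = 45*(34 + 17) = 45*51 = 2295)
(5684 - 11734)*(U - 28833) = (5684 - 11734)*(2295 - 28833) = -6050*(-26538) = 160554900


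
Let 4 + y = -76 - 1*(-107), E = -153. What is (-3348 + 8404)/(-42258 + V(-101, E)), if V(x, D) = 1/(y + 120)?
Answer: -743232/6211925 ≈ -0.11965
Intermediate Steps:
y = 27 (y = -4 + (-76 - 1*(-107)) = -4 + (-76 + 107) = -4 + 31 = 27)
V(x, D) = 1/147 (V(x, D) = 1/(27 + 120) = 1/147)
(-3348 + 8404)/(-42258 + V(-101, E)) = (-3348 + 8404)/(-42258 + 1/147) = 5056/(-6211925/147) = 5056*(-147/6211925) = -743232/6211925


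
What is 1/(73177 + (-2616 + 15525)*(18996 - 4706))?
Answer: 1/184542787 ≈ 5.4188e-9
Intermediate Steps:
1/(73177 + (-2616 + 15525)*(18996 - 4706)) = 1/(73177 + 12909*14290) = 1/(73177 + 184469610) = 1/184542787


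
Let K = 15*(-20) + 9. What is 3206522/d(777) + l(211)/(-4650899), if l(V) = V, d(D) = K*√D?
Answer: -211/4650899 - 3206522*√777/226107 ≈ -395.30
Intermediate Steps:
K = -291 (K = -300 + 9 = -291)
d(D) = -291*√D
3206522/d(777) + l(211)/(-4650899) = 3206522/((-291*√777)) + 211/(-4650899) = 3206522*(-√777/226107) + 211*(-1/4650899) = -3206522*√777/226107 - 211/4650899 = -211/4650899 - 3206522*√777/226107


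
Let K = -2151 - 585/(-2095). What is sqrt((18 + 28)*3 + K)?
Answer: I*sqrt(353355270)/419 ≈ 44.863*I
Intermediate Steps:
K = -901152/419 (K = -2151 - 585*(-1)/2095 = -2151 - 1*(-117/419) = -2151 + 117/419 = -901152/419 ≈ -2150.7)
sqrt((18 + 28)*3 + K) = sqrt((18 + 28)*3 - 901152/419) = sqrt(46*3 - 901152/419) = sqrt(138 - 901152/419) = sqrt(-843330/419) = I*sqrt(353355270)/419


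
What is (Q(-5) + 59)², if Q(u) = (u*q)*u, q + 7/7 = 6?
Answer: 33856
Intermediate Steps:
q = 5 (q = -1 + 6 = 5)
Q(u) = 5*u² (Q(u) = (u*5)*u = (5*u)*u = 5*u²)
(Q(-5) + 59)² = (5*(-5)² + 59)² = (5*25 + 59)² = (125 + 59)² = 184² = 33856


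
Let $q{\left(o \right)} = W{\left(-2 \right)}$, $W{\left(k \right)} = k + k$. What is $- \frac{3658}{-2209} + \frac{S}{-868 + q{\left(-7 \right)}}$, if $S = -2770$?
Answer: $\frac{4654353}{963124} \approx 4.8326$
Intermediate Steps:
$W{\left(k \right)} = 2 k$
$q{\left(o \right)} = -4$ ($q{\left(o \right)} = 2 \left(-2\right) = -4$)
$- \frac{3658}{-2209} + \frac{S}{-868 + q{\left(-7 \right)}} = - \frac{3658}{-2209} - \frac{2770}{-868 - 4} = \left(-3658\right) \left(- \frac{1}{2209}\right) - \frac{2770}{-872} = \frac{3658}{2209} - - \frac{1385}{436} = \frac{3658}{2209} + \frac{1385}{436} = \frac{4654353}{963124}$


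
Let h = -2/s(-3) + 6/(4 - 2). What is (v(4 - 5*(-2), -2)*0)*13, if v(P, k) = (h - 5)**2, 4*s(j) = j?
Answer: 0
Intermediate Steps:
s(j) = j/4
h = 17/3 (h = -2/((1/4)*(-3)) + 6/(4 - 2) = -2/(-3/4) + 6/2 = -2*(-4/3) + 6*(1/2) = 8/3 + 3 = 17/3 ≈ 5.6667)
v(P, k) = 4/9 (v(P, k) = (17/3 - 5)**2 = (2/3)**2 = 4/9)
(v(4 - 5*(-2), -2)*0)*13 = ((4/9)*0)*13 = 0*13 = 0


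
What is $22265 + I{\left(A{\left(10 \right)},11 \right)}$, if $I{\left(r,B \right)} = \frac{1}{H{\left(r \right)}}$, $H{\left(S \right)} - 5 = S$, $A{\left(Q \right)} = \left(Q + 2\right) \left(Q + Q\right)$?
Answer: $\frac{5454926}{245} \approx 22265.0$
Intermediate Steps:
$A{\left(Q \right)} = 2 Q \left(2 + Q\right)$ ($A{\left(Q \right)} = \left(2 + Q\right) 2 Q = 2 Q \left(2 + Q\right)$)
$H{\left(S \right)} = 5 + S$
$I{\left(r,B \right)} = \frac{1}{5 + r}$
$22265 + I{\left(A{\left(10 \right)},11 \right)} = 22265 + \frac{1}{5 + 2 \cdot 10 \left(2 + 10\right)} = 22265 + \frac{1}{5 + 2 \cdot 10 \cdot 12} = 22265 + \frac{1}{5 + 240} = 22265 + \frac{1}{245} = \frac{5454926}{245}$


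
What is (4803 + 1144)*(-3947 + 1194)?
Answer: -16372091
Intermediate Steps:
(4803 + 1144)*(-3947 + 1194) = 5947*(-2753) = -16372091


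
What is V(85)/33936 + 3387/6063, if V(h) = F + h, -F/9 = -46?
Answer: 39322223/68584656 ≈ 0.57334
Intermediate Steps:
F = 414 (F = -9*(-46) = 414)
V(h) = 414 + h
V(85)/33936 + 3387/6063 = (414 + 85)/33936 + 3387/6063 = 499*(1/33936) + 3387*(1/6063) = 499/33936 + 1129/2021 = 39322223/68584656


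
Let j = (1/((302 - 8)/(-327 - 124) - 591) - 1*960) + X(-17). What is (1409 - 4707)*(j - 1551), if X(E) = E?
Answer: 2224696673638/266835 ≈ 8.3374e+6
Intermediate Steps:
j = -260698246/266835 (j = (1/((302 - 8)/(-327 - 124) - 591) - 1*960) - 17 = (1/(294/(-451) - 591) - 960) - 17 = (1/(294*(-1/451) - 591) - 960) - 17 = (1/(-294/451 - 591) - 960) - 17 = (1/(-266835/451) - 960) - 17 = (-451/266835 - 960) - 17 = -256162051/266835 - 17 = -260698246/266835 ≈ -977.00)
(1409 - 4707)*(j - 1551) = (1409 - 4707)*(-260698246/266835 - 1551) = -3298*(-674559331/266835) = 2224696673638/266835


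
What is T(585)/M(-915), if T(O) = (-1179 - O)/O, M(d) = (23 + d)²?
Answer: -49/12929540 ≈ -3.7898e-6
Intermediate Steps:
T(O) = (-1179 - O)/O
T(585)/M(-915) = ((-1179 - 1*585)/585)/((23 - 915)²) = ((-1179 - 585)/585)/((-892)²) = ((1/585)*(-1764))/795664 = -196/65*1/795664 = -49/12929540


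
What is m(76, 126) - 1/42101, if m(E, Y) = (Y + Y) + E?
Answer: 13809127/42101 ≈ 328.00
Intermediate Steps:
m(E, Y) = E + 2*Y (m(E, Y) = 2*Y + E = E + 2*Y)
m(76, 126) - 1/42101 = (76 + 2*126) - 1/42101 = (76 + 252) - 1*1/42101 = 328 - 1/42101 = 13809127/42101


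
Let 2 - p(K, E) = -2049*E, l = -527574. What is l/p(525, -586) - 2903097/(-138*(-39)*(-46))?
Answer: 37670791202/3096486159 ≈ 12.166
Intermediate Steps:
p(K, E) = 2 + 2049*E (p(K, E) = 2 - (-2049)*E = 2 + 2049*E)
l/p(525, -586) - 2903097/(-138*(-39)*(-46)) = -527574/(2 + 2049*(-586)) - 2903097/(-138*(-39)*(-46)) = -527574/(2 - 1200714) - 2903097/(5382*(-46)) = -527574/(-1200712) - 2903097/(-247572) = -527574*(-1/1200712) - 2903097*(-1/247572) = 263787/600356 + 967699/82524 = 37670791202/3096486159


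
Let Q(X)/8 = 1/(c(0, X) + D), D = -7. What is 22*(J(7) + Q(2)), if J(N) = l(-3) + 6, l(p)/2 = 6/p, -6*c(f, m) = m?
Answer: 20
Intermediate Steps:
c(f, m) = -m/6
l(p) = 12/p (l(p) = 2*(6/p) = 12/p)
Q(X) = 8/(-7 - X/6) (Q(X) = 8/(-X/6 - 7) = 8/(-7 - X/6))
J(N) = 2 (J(N) = 12/(-3) + 6 = 12*(-⅓) + 6 = -4 + 6 = 2)
22*(J(7) + Q(2)) = 22*(2 - 48/(42 + 2)) = 22*(2 - 48/44) = 22*(2 - 48*1/44) = 22*(2 - 12/11) = 22*(10/11) = 20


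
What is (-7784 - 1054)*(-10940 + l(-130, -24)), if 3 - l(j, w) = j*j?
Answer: 246023406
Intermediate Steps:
l(j, w) = 3 - j² (l(j, w) = 3 - j*j = 3 - j²)
(-7784 - 1054)*(-10940 + l(-130, -24)) = (-7784 - 1054)*(-10940 + (3 - 1*(-130)²)) = -8838*(-10940 + (3 - 1*16900)) = -8838*(-10940 + (3 - 16900)) = -8838*(-10940 - 16897) = -8838*(-27837) = 246023406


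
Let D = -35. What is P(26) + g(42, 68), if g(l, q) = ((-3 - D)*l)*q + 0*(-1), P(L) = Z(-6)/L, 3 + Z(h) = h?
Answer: 2376183/26 ≈ 91392.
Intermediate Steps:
Z(h) = -3 + h
P(L) = -9/L (P(L) = (-3 - 6)/L = -9/L)
g(l, q) = 32*l*q (g(l, q) = ((-3 - 1*(-35))*l)*q + 0*(-1) = ((-3 + 35)*l)*q + 0 = (32*l)*q + 0 = 32*l*q + 0 = 32*l*q)
P(26) + g(42, 68) = -9/26 + 32*42*68 = -9*1/26 + 91392 = -9/26 + 91392 = 2376183/26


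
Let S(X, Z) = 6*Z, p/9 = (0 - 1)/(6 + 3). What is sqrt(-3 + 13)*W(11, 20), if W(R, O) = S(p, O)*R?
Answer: 1320*sqrt(10) ≈ 4174.2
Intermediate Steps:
p = -1 (p = 9*((0 - 1)/(6 + 3)) = 9*(-1/9) = -1)
W(R, O) = 6*O*R (W(R, O) = (6*O)*R = 6*O*R)
sqrt(-3 + 13)*W(11, 20) = sqrt(-3 + 13)*(6*20*11) = sqrt(10)*1320 = 1320*sqrt(10)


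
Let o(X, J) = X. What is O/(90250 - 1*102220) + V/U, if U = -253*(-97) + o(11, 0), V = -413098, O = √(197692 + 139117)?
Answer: -206549/12276 - √336809/11970 ≈ -16.874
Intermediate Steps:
O = √336809 ≈ 580.35
U = 24552 (U = -253*(-97) + 11 = 24541 + 11 = 24552)
O/(90250 - 1*102220) + V/U = √336809/(90250 - 1*102220) - 413098/24552 = √336809/(90250 - 102220) - 413098*1/24552 = √336809/(-11970) - 206549/12276 = √336809*(-1/11970) - 206549/12276 = -√336809/11970 - 206549/12276 = -206549/12276 - √336809/11970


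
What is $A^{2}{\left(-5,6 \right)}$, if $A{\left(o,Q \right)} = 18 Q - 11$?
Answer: $9409$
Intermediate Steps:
$A{\left(o,Q \right)} = -11 + 18 Q$
$A^{2}{\left(-5,6 \right)} = \left(-11 + 18 \cdot 6\right)^{2} = \left(-11 + 108\right)^{2} = 97^{2} = 9409$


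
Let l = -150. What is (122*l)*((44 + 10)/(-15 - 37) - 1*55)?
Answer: 13331550/13 ≈ 1.0255e+6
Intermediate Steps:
(122*l)*((44 + 10)/(-15 - 37) - 1*55) = (122*(-150))*((44 + 10)/(-15 - 37) - 1*55) = -18300*(54/(-52) - 55) = -18300*(54*(-1/52) - 55) = -18300*(-27/26 - 55) = -18300*(-1457/26) = 13331550/13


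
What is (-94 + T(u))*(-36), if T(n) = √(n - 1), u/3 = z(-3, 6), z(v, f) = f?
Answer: 3384 - 36*√17 ≈ 3235.6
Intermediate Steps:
u = 18 (u = 3*6 = 18)
T(n) = √(-1 + n)
(-94 + T(u))*(-36) = (-94 + √(-1 + 18))*(-36) = (-94 + √17)*(-36) = 3384 - 36*√17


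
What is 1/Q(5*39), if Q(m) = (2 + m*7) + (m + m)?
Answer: 1/1757 ≈ 0.00056915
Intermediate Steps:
Q(m) = 2 + 9*m (Q(m) = (2 + 7*m) + 2*m = 2 + 9*m)
1/Q(5*39) = 1/(2 + 9*(5*39)) = 1/(2 + 9*195) = 1/(2 + 1755) = 1/1757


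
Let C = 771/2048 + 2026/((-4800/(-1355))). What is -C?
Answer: -17581037/30720 ≈ -572.30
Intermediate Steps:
C = 17581037/30720 (C = 771*(1/2048) + 2026/((-4800*(-1/1355))) = 771/2048 + 2026/(960/271) = 771/2048 + 2026*(271/960) = 771/2048 + 274523/480 = 17581037/30720 ≈ 572.30)
-C = -1*17581037/30720 = -17581037/30720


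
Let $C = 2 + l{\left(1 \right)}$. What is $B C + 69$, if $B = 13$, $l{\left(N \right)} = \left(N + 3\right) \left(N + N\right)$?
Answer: $199$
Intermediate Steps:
$l{\left(N \right)} = 2 N \left(3 + N\right)$ ($l{\left(N \right)} = \left(3 + N\right) 2 N = 2 N \left(3 + N\right)$)
$C = 10$ ($C = 2 + 2 \cdot 1 \left(3 + 1\right) = 2 + 2 \cdot 1 \cdot 4 = 2 + 8 = 10$)
$B C + 69 = 13 \cdot 10 + 69 = 130 + 69 = 199$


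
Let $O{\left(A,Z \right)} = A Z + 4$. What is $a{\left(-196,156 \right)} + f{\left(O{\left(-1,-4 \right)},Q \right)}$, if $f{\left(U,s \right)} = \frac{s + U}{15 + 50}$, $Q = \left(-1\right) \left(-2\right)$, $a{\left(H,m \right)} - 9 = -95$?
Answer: $- \frac{1116}{13} \approx -85.846$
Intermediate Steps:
$a{\left(H,m \right)} = -86$ ($a{\left(H,m \right)} = 9 - 95 = -86$)
$Q = 2$
$O{\left(A,Z \right)} = 4 + A Z$
$f{\left(U,s \right)} = \frac{U}{65} + \frac{s}{65}$ ($f{\left(U,s \right)} = \frac{U + s}{65} = \left(U + s\right) \frac{1}{65} = \frac{U}{65} + \frac{s}{65}$)
$a{\left(-196,156 \right)} + f{\left(O{\left(-1,-4 \right)},Q \right)} = -86 + \left(\frac{4 - -4}{65} + \frac{1}{65} \cdot 2\right) = -86 + \left(\frac{4 + 4}{65} + \frac{2}{65}\right) = -86 + \left(\frac{1}{65} \cdot 8 + \frac{2}{65}\right) = -86 + \left(\frac{8}{65} + \frac{2}{65}\right) = -86 + \frac{2}{13} = - \frac{1116}{13}$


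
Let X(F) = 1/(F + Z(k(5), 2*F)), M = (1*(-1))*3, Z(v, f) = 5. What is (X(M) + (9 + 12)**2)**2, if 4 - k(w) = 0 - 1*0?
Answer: 779689/4 ≈ 1.9492e+5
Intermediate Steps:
k(w) = 4 (k(w) = 4 - (0 - 1*0) = 4 - (0 + 0) = 4 - 1*0 = 4 + 0 = 4)
M = -3 (M = -1*3 = -3)
X(F) = 1/(5 + F) (X(F) = 1/(F + 5) = 1/(5 + F))
(X(M) + (9 + 12)**2)**2 = (1/(5 - 3) + (9 + 12)**2)**2 = (1/2 + 21**2)**2 = (1/2 + 441)**2 = (883/2)**2 = 779689/4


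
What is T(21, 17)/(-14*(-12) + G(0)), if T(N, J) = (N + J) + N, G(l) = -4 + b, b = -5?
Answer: 59/159 ≈ 0.37107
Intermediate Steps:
G(l) = -9 (G(l) = -4 - 5 = -9)
T(N, J) = J + 2*N (T(N, J) = (J + N) + N = J + 2*N)
T(21, 17)/(-14*(-12) + G(0)) = (17 + 2*21)/(-14*(-12) - 9) = (17 + 42)/(168 - 9) = 59/159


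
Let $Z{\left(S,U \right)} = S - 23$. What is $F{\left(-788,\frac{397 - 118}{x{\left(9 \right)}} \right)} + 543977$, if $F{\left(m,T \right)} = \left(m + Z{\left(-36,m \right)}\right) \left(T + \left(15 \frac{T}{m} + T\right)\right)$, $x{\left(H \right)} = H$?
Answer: $\frac{387666699}{788} \approx 4.9196 \cdot 10^{5}$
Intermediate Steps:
$Z{\left(S,U \right)} = -23 + S$
$F{\left(m,T \right)} = \left(-59 + m\right) \left(2 T + \frac{15 T}{m}\right)$ ($F{\left(m,T \right)} = \left(m - 59\right) \left(T + \left(15 \frac{T}{m} + T\right)\right) = \left(m - 59\right) \left(T + \left(\frac{15 T}{m} + T\right)\right) = \left(-59 + m\right) \left(T + \left(T + \frac{15 T}{m}\right)\right) = \left(-59 + m\right) \left(2 T + \frac{15 T}{m}\right)$)
$F{\left(-788,\frac{397 - 118}{x{\left(9 \right)}} \right)} + 543977 = \frac{\frac{397 - 118}{9} \left(-885 - 788 \left(-103 + 2 \left(-788\right)\right)\right)}{-788} + 543977 = \left(397 - 118\right) \frac{1}{9} \left(- \frac{1}{788}\right) \left(-885 - 788 \left(-103 - 1576\right)\right) + 543977 = 279 \cdot \frac{1}{9} \left(- \frac{1}{788}\right) \left(-885 - -1323052\right) + 543977 = 31 \left(- \frac{1}{788}\right) \left(-885 + 1323052\right) + 543977 = 31 \left(- \frac{1}{788}\right) 1322167 + 543977 = - \frac{40987177}{788} + 543977 = \frac{387666699}{788}$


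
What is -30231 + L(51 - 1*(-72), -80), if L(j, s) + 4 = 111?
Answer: -30124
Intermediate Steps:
L(j, s) = 107 (L(j, s) = -4 + 111 = 107)
-30231 + L(51 - 1*(-72), -80) = -30231 + 107 = -30124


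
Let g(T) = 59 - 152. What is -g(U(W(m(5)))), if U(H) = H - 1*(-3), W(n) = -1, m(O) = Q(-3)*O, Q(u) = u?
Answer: 93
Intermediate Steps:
m(O) = -3*O
U(H) = 3 + H (U(H) = H + 3 = 3 + H)
g(T) = -93
-g(U(W(m(5)))) = -1*(-93) = 93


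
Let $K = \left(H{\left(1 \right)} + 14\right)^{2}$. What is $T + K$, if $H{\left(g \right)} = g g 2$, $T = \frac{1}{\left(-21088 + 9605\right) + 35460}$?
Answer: $\frac{6138113}{23977} \approx 256.0$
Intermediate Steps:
$T = \frac{1}{23977}$ ($T = \frac{1}{-11483 + 35460} = \frac{1}{23977} \approx 4.1707 \cdot 10^{-5}$)
$H{\left(g \right)} = 2 g^{2}$ ($H{\left(g \right)} = g^{2} \cdot 2 = 2 g^{2}$)
$K = 256$ ($K = \left(2 \cdot 1^{2} + 14\right)^{2} = \left(2 \cdot 1 + 14\right)^{2} = \left(2 + 14\right)^{2} = 16^{2} = 256$)
$T + K = \frac{1}{23977} + 256 = \frac{6138113}{23977}$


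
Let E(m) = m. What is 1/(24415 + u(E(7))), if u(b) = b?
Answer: 1/24422 ≈ 4.0947e-5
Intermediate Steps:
1/(24415 + u(E(7))) = 1/(24415 + 7) = 1/24422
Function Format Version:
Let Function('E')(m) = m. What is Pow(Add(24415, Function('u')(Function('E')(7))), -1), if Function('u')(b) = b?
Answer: Rational(1, 24422) ≈ 4.0947e-5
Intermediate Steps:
Pow(Add(24415, Function('u')(Function('E')(7))), -1) = Pow(Add(24415, 7), -1) = Pow(24422, -1) = Rational(1, 24422)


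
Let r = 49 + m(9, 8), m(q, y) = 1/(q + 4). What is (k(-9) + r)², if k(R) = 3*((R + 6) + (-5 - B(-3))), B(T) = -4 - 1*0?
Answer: 232324/169 ≈ 1374.7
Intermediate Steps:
m(q, y) = 1/(4 + q)
B(T) = -4 (B(T) = -4 + 0 = -4)
k(R) = 15 + 3*R (k(R) = 3*((R + 6) + (-5 - 1*(-4))) = 3*((6 + R) + (-5 + 4)) = 3*((6 + R) - 1) = 3*(5 + R) = 15 + 3*R)
r = 638/13 (r = 49 + 1/(4 + 9) = 49 + 1/13 = 638/13 ≈ 49.077)
(k(-9) + r)² = ((15 + 3*(-9)) + 638/13)² = ((15 - 27) + 638/13)² = (-12 + 638/13)² = (482/13)² = 232324/169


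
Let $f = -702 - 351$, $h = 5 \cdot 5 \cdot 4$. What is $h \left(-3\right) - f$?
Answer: $753$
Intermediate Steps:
$h = 100$ ($h = 25 \cdot 4 = 100$)
$f = -1053$ ($f = -702 - 351 = -1053$)
$h \left(-3\right) - f = 100 \left(-3\right) - -1053 = -300 + 1053 = 753$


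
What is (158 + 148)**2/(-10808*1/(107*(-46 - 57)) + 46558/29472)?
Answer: 15206997278016/415824547 ≈ 36571.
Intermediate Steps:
(158 + 148)**2/(-10808*1/(107*(-46 - 57)) + 46558/29472) = 306**2/(-10808/(107*(-103)) + 46558*(1/29472)) = 93636/(-10808/(-11021) + 23279/14736) = 93636/(-10808*(-1/11021) + 23279/14736) = 93636/(10808/11021 + 23279/14736) = 93636/(415824547/162405456) = 93636*(162405456/415824547) = 15206997278016/415824547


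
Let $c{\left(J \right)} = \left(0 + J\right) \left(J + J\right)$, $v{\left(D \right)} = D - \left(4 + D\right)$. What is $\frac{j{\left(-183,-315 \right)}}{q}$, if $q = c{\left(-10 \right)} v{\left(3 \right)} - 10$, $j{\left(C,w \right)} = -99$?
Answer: $\frac{11}{90} \approx 0.12222$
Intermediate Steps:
$v{\left(D \right)} = -4$ ($v{\left(D \right)} = D - \left(4 + D\right) = -4$)
$c{\left(J \right)} = 2 J^{2}$ ($c{\left(J \right)} = J 2 J = 2 J^{2}$)
$q = -810$ ($q = 2 \left(-10\right)^{2} \left(-4\right) - 10 = 2 \cdot 100 \left(-4\right) - 10 = 200 \left(-4\right) - 10 = -800 - 10 = -810$)
$\frac{j{\left(-183,-315 \right)}}{q} = - \frac{99}{-810} = \left(-99\right) \left(- \frac{1}{810}\right) = \frac{11}{90}$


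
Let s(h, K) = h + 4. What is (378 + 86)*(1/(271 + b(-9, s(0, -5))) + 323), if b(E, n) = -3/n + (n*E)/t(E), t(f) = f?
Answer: 164411440/1097 ≈ 1.4987e+5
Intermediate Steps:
s(h, K) = 4 + h
b(E, n) = n - 3/n (b(E, n) = -3/n + (n*E)/E = -3/n + (E*n)/E = -3/n + n = n - 3/n)
(378 + 86)*(1/(271 + b(-9, s(0, -5))) + 323) = (378 + 86)*(1/(271 + ((4 + 0) - 3/(4 + 0))) + 323) = 464*(1/(271 + (4 - 3/4)) + 323) = 464*(1/(271 + (4 - 3*¼)) + 323) = 464*(1/(271 + (4 - ¾)) + 323) = 464*(1/(271 + 13/4) + 323) = 464*(1/(1097/4) + 323) = 464*(4/1097 + 323) = 464*(354335/1097) = 164411440/1097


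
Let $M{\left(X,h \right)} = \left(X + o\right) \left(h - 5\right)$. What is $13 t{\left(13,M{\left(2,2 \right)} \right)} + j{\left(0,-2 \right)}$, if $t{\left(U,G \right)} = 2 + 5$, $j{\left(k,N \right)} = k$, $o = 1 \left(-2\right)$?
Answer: $91$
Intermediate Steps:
$o = -2$
$M{\left(X,h \right)} = \left(-5 + h\right) \left(-2 + X\right)$ ($M{\left(X,h \right)} = \left(X - 2\right) \left(h - 5\right) = \left(-2 + X\right) \left(-5 + h\right) = \left(-5 + h\right) \left(-2 + X\right)$)
$t{\left(U,G \right)} = 7$
$13 t{\left(13,M{\left(2,2 \right)} \right)} + j{\left(0,-2 \right)} = 13 \cdot 7 + 0 = 91 + 0 = 91$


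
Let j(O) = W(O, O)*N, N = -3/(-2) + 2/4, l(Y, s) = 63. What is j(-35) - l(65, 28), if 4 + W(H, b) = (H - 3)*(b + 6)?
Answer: 2133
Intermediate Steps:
W(H, b) = -4 + (-3 + H)*(6 + b) (W(H, b) = -4 + (H - 3)*(b + 6) = -4 + (-3 + H)*(6 + b))
N = 2 (N = -3*(-1/2) + 2*(1/4) = 3/2 + 1/2 = 2)
j(O) = -44 + 2*O**2 + 6*O (j(O) = (-22 - 3*O + 6*O + O*O)*2 = (-22 - 3*O + 6*O + O**2)*2 = (-22 + O**2 + 3*O)*2 = -44 + 2*O**2 + 6*O)
j(-35) - l(65, 28) = (-44 + 2*(-35)**2 + 6*(-35)) - 1*63 = (-44 + 2*1225 - 210) - 63 = (-44 + 2450 - 210) - 63 = 2196 - 63 = 2133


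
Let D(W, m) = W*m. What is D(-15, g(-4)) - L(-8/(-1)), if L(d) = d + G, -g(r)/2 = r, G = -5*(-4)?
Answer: -148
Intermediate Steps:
G = 20
g(r) = -2*r
L(d) = 20 + d (L(d) = d + 20 = 20 + d)
D(-15, g(-4)) - L(-8/(-1)) = -(-30)*(-4) - (20 - 8/(-1)) = -15*8 - (20 - 8*(-1)) = -120 - (20 + 8) = -120 - 1*28 = -120 - 28 = -148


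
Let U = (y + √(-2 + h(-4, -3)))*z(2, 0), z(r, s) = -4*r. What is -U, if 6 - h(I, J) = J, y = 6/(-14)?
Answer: -24/7 + 8*√7 ≈ 17.737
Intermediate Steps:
y = -3/7 (y = 6*(-1/14) = -3/7 ≈ -0.42857)
h(I, J) = 6 - J
U = 24/7 - 8*√7 (U = (-3/7 + √(-2 + (6 - 1*(-3))))*(-4*2) = (-3/7 + √(-2 + (6 + 3)))*(-8) = (-3/7 + √(-2 + 9))*(-8) = (-3/7 + √7)*(-8) = 24/7 - 8*√7 ≈ -17.737)
-U = -(24/7 - 8*√7) = -24/7 + 8*√7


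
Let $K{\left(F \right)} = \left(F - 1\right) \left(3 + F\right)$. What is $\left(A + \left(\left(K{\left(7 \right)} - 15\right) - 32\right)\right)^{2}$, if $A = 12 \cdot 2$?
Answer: $1369$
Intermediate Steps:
$A = 24$
$K{\left(F \right)} = \left(-1 + F\right) \left(3 + F\right)$
$\left(A + \left(\left(K{\left(7 \right)} - 15\right) - 32\right)\right)^{2} = \left(24 + \left(\left(\left(-3 + 7^{2} + 2 \cdot 7\right) - 15\right) - 32\right)\right)^{2} = \left(24 + \left(\left(\left(-3 + 49 + 14\right) - 15\right) - 32\right)\right)^{2} = \left(24 + \left(\left(60 - 15\right) - 32\right)\right)^{2} = \left(24 + \left(45 - 32\right)\right)^{2} = \left(24 + 13\right)^{2} = 37^{2} = 1369$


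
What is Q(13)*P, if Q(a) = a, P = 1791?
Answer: 23283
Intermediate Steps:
Q(13)*P = 13*1791 = 23283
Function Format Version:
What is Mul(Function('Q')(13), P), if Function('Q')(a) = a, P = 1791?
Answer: 23283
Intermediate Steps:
Mul(Function('Q')(13), P) = Mul(13, 1791) = 23283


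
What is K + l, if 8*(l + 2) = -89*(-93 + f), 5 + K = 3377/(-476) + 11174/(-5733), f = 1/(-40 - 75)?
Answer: 45669439247/44832060 ≈ 1018.7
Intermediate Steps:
f = -1/115 (f = 1/(-115) = -1/115 ≈ -0.0086956)
K = -5474815/389844 (K = -5 + (3377/(-476) + 11174/(-5733)) = -5 + (3377*(-1/476) + 11174*(-1/5733)) = -5 + (-3377/476 - 11174/5733) = -5 - 3525595/389844 = -5474815/389844 ≈ -14.044)
l = 118763/115 (l = -2 + (-89*(-93 - 1/115))/8 = -2 + (-89*(-10696/115))/8 = -2 + (⅛)*(951944/115) = -2 + 118993/115 = 118763/115 ≈ 1032.7)
K + l = -5474815/389844 + 118763/115 = 45669439247/44832060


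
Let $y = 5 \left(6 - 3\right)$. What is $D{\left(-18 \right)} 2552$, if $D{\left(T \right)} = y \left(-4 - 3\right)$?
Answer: $-267960$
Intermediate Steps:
$y = 15$ ($y = 5 \cdot 3 = 15$)
$D{\left(T \right)} = -105$ ($D{\left(T \right)} = 15 \left(-4 - 3\right) = 15 \left(-7\right) = -105$)
$D{\left(-18 \right)} 2552 = \left(-105\right) 2552 = -267960$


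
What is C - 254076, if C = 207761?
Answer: -46315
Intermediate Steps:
C - 254076 = 207761 - 254076 = -46315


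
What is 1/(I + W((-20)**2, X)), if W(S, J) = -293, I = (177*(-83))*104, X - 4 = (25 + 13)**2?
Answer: -1/1528157 ≈ -6.5438e-7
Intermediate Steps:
X = 1448 (X = 4 + (25 + 13)**2 = 4 + 38**2 = 4 + 1444 = 1448)
I = -1527864 (I = -14691*104 = -1527864)
1/(I + W((-20)**2, X)) = 1/(-1527864 - 293) = 1/(-1528157) = -1/1528157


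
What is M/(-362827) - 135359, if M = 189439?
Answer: -49112089332/362827 ≈ -1.3536e+5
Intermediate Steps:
M/(-362827) - 135359 = 189439/(-362827) - 135359 = 189439*(-1/362827) - 135359 = -189439/362827 - 135359 = -49112089332/362827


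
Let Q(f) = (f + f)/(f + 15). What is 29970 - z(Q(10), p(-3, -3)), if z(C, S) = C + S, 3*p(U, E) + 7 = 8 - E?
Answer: 449518/15 ≈ 29968.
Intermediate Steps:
Q(f) = 2*f/(15 + f) (Q(f) = (2*f)/(15 + f) = 2*f/(15 + f))
p(U, E) = ⅓ - E/3 (p(U, E) = -7/3 + (8 - E)/3 = -7/3 + (8/3 - E/3) = ⅓ - E/3)
29970 - z(Q(10), p(-3, -3)) = 29970 - (2*10/(15 + 10) + (⅓ - ⅓*(-3))) = 29970 - (2*10/25 + (⅓ + 1)) = 29970 - (2*10*(1/25) + 4/3) = 29970 - (⅘ + 4/3) = 29970 - 1*32/15 = 29970 - 32/15 = 449518/15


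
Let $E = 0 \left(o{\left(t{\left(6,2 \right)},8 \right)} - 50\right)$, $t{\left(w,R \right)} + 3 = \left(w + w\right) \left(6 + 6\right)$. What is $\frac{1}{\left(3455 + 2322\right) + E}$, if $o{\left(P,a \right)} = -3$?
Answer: $\frac{1}{5777} \approx 0.0001731$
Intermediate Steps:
$t{\left(w,R \right)} = -3 + 24 w$ ($t{\left(w,R \right)} = -3 + \left(w + w\right) \left(6 + 6\right) = -3 + 2 w 12 = -3 + 24 w$)
$E = 0$ ($E = 0 \left(-3 - 50\right) = 0 \left(-53\right) = 0$)
$\frac{1}{\left(3455 + 2322\right) + E} = \frac{1}{\left(3455 + 2322\right) + 0} = \frac{1}{5777 + 0} = \frac{1}{5777}$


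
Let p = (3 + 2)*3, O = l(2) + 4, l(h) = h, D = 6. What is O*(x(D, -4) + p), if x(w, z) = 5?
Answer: 120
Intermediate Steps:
O = 6 (O = 2 + 4 = 6)
p = 15 (p = 5*3 = 15)
O*(x(D, -4) + p) = 6*(5 + 15) = 6*20 = 120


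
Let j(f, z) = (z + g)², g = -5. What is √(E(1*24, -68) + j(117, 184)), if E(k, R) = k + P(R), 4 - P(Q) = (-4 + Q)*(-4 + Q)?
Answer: √26885 ≈ 163.97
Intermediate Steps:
j(f, z) = (-5 + z)² (j(f, z) = (z - 5)² = (-5 + z)²)
P(Q) = 4 - (-4 + Q)² (P(Q) = 4 - (-4 + Q)*(-4 + Q) = 4 - (-4 + Q)²)
E(k, R) = 4 + k - (-4 + R)² (E(k, R) = k + (4 - (-4 + R)²) = 4 + k - (-4 + R)²)
√(E(1*24, -68) + j(117, 184)) = √((4 + 1*24 - (-4 - 68)²) + (-5 + 184)²) = √((4 + 24 - 1*(-72)²) + 179²) = √((4 + 24 - 1*5184) + 32041) = √((4 + 24 - 5184) + 32041) = √(-5156 + 32041) = √26885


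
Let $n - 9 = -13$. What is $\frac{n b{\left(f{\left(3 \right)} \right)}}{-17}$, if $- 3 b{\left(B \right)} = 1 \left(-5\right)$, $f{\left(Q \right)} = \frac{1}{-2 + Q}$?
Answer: $\frac{20}{51} \approx 0.39216$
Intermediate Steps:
$n = -4$ ($n = 9 - 13 = -4$)
$b{\left(B \right)} = \frac{5}{3}$ ($b{\left(B \right)} = - \frac{1 \left(-5\right)}{3} = \left(- \frac{1}{3}\right) \left(-5\right) = \frac{5}{3}$)
$\frac{n b{\left(f{\left(3 \right)} \right)}}{-17} = \frac{\left(-4\right) \frac{5}{3}}{-17} = \left(- \frac{20}{3}\right) \left(- \frac{1}{17}\right) = \frac{20}{51}$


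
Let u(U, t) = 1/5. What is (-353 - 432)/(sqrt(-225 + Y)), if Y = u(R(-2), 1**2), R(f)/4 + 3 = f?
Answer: 785*I*sqrt(1405)/562 ≈ 52.357*I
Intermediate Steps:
R(f) = -12 + 4*f
u(U, t) = 1/5
Y = 1/5 ≈ 0.20000
(-353 - 432)/(sqrt(-225 + Y)) = (-353 - 432)/(sqrt(-225 + 1/5)) = -785*(-I*sqrt(1405)/562) = -(-785)*I*sqrt(1405)/562 = 785*I*sqrt(1405)/562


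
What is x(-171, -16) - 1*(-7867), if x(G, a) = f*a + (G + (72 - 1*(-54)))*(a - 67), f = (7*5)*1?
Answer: 11042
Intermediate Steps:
f = 35 (f = 35*1 = 35)
x(G, a) = 35*a + (-67 + a)*(126 + G) (x(G, a) = 35*a + (G + (72 - 1*(-54)))*(a - 67) = 35*a + (G + (72 + 54))*(-67 + a) = 35*a + (G + 126)*(-67 + a) = 35*a + (126 + G)*(-67 + a) = 35*a + (-67 + a)*(126 + G))
x(-171, -16) - 1*(-7867) = (-8442 - 67*(-171) + 161*(-16) - 171*(-16)) - 1*(-7867) = (-8442 + 11457 - 2576 + 2736) + 7867 = 3175 + 7867 = 11042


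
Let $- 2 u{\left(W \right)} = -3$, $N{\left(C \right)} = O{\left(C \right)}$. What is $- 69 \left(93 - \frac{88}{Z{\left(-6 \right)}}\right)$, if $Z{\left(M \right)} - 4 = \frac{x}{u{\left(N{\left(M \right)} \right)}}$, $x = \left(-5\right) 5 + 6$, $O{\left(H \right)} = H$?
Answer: $- \frac{92529}{13} \approx -7117.6$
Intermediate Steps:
$N{\left(C \right)} = C$
$u{\left(W \right)} = \frac{3}{2}$ ($u{\left(W \right)} = \left(- \frac{1}{2}\right) \left(-3\right) = \frac{3}{2}$)
$x = -19$ ($x = -25 + 6 = -19$)
$Z{\left(M \right)} = - \frac{26}{3}$ ($Z{\left(M \right)} = 4 - \frac{19}{\frac{3}{2}} = 4 - \frac{38}{3} = - \frac{26}{3}$)
$- 69 \left(93 - \frac{88}{Z{\left(-6 \right)}}\right) = - 69 \left(93 - \frac{88}{- \frac{26}{3}}\right) = - 69 \left(93 - - \frac{132}{13}\right) = - 69 \left(93 + \frac{132}{13}\right) = \left(-69\right) \frac{1341}{13} = - \frac{92529}{13}$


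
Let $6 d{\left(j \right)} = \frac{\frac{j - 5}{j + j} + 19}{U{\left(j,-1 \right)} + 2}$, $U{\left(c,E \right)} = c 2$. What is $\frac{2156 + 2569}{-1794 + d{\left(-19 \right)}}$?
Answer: $- \frac{19391400}{7362949} \approx -2.6336$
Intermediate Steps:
$U{\left(c,E \right)} = 2 c$
$d{\left(j \right)} = \frac{19 + \frac{-5 + j}{2 j}}{6 \left(2 + 2 j\right)}$ ($d{\left(j \right)} = \frac{\left(\frac{j - 5}{j + j} + 19\right) \frac{1}{2 j + 2}}{6} = \frac{\left(\frac{-5 + j}{2 j} + 19\right) \frac{1}{2 + 2 j}}{6} = \frac{\left(19 + \frac{-5 + j}{2 j}\right) \frac{1}{2 + 2 j}}{6} = \frac{\frac{1}{2 + 2 j} \left(19 + \frac{-5 + j}{2 j}\right)}{6} = \frac{19 + \frac{-5 + j}{2 j}}{6 \left(2 + 2 j\right)}$)
$\frac{2156 + 2569}{-1794 + d{\left(-19 \right)}} = \frac{2156 + 2569}{-1794 + \frac{-5 + 39 \left(-19\right)}{24 \left(-19\right) \left(1 - 19\right)}} = \frac{4725}{-1794 + \frac{1}{24} \left(- \frac{1}{19}\right) \frac{1}{-18} \left(-5 - 741\right)} = \frac{4725}{-1794 + \frac{1}{24} \left(- \frac{1}{19}\right) \left(- \frac{1}{18}\right) \left(-746\right)} = \frac{4725}{-1794 - \frac{373}{4104}} = \frac{4725}{- \frac{7362949}{4104}} = 4725 \left(- \frac{4104}{7362949}\right) = - \frac{19391400}{7362949}$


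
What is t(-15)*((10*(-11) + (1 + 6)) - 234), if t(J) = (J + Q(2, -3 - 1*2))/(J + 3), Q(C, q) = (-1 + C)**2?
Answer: -2359/6 ≈ -393.17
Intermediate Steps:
t(J) = (1 + J)/(3 + J) (t(J) = (J + (-1 + 2)**2)/(J + 3) = (J + 1**2)/(3 + J) = (J + 1)/(3 + J) = (1 + J)/(3 + J))
t(-15)*((10*(-11) + (1 + 6)) - 234) = ((1 - 15)/(3 - 15))*((10*(-11) + (1 + 6)) - 234) = (-14/(-12))*((-110 + 7) - 234) = (-1/12*(-14))*(-103 - 234) = (7/6)*(-337) = -2359/6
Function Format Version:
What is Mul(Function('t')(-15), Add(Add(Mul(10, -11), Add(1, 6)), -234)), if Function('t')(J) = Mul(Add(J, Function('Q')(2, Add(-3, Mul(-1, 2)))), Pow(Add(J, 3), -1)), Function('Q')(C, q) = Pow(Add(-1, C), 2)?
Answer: Rational(-2359, 6) ≈ -393.17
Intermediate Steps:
Function('t')(J) = Mul(Pow(Add(3, J), -1), Add(1, J)) (Function('t')(J) = Mul(Add(J, Pow(Add(-1, 2), 2)), Pow(Add(J, 3), -1)) = Mul(Add(J, Pow(1, 2)), Pow(Add(3, J), -1)) = Mul(Add(J, 1), Pow(Add(3, J), -1)) = Mul(Add(1, J), Pow(Add(3, J), -1)) = Mul(Pow(Add(3, J), -1), Add(1, J)))
Mul(Function('t')(-15), Add(Add(Mul(10, -11), Add(1, 6)), -234)) = Mul(Mul(Pow(Add(3, -15), -1), Add(1, -15)), Add(Add(Mul(10, -11), Add(1, 6)), -234)) = Mul(Mul(Pow(-12, -1), -14), Add(Add(-110, 7), -234)) = Mul(Mul(Rational(-1, 12), -14), Add(-103, -234)) = Mul(Rational(7, 6), -337) = Rational(-2359, 6)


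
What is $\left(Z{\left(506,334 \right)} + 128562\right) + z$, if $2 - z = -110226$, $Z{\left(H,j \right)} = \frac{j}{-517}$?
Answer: $\frac{123454096}{517} \approx 2.3879 \cdot 10^{5}$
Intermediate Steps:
$Z{\left(H,j \right)} = - \frac{j}{517}$ ($Z{\left(H,j \right)} = j \left(- \frac{1}{517}\right) = - \frac{j}{517}$)
$z = 110228$ ($z = 2 - -110226 = 2 + 110226 = 110228$)
$\left(Z{\left(506,334 \right)} + 128562\right) + z = \left(\left(- \frac{1}{517}\right) 334 + 128562\right) + 110228 = \left(- \frac{334}{517} + 128562\right) + 110228 = \frac{66466220}{517} + 110228 = \frac{123454096}{517}$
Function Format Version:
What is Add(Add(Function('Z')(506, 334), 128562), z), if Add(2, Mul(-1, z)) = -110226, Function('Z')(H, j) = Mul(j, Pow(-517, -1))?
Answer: Rational(123454096, 517) ≈ 2.3879e+5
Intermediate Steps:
Function('Z')(H, j) = Mul(Rational(-1, 517), j) (Function('Z')(H, j) = Mul(j, Rational(-1, 517)) = Mul(Rational(-1, 517), j))
z = 110228 (z = Add(2, Mul(-1, -110226)) = Add(2, 110226) = 110228)
Add(Add(Function('Z')(506, 334), 128562), z) = Add(Add(Mul(Rational(-1, 517), 334), 128562), 110228) = Add(Add(Rational(-334, 517), 128562), 110228) = Add(Rational(66466220, 517), 110228) = Rational(123454096, 517)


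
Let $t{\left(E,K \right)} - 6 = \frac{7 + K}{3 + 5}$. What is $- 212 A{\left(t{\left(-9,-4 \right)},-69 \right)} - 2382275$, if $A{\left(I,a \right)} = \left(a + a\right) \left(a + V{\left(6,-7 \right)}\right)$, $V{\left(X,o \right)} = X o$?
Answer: $-5629691$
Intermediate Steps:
$t{\left(E,K \right)} = \frac{55}{8} + \frac{K}{8}$ ($t{\left(E,K \right)} = 6 + \frac{7 + K}{3 + 5} = 6 + \frac{7 + K}{8} = 6 + \left(7 + K\right) \frac{1}{8} = 6 + \left(\frac{7}{8} + \frac{K}{8}\right) = \frac{55}{8} + \frac{K}{8}$)
$A{\left(I,a \right)} = 2 a \left(-42 + a\right)$ ($A{\left(I,a \right)} = \left(a + a\right) \left(a + 6 \left(-7\right)\right) = 2 a \left(a - 42\right) = 2 a \left(-42 + a\right)$)
$- 212 A{\left(t{\left(-9,-4 \right)},-69 \right)} - 2382275 = - 212 \cdot 2 \left(-69\right) \left(-42 - 69\right) - 2382275 = - 212 \cdot 2 \left(-69\right) \left(-111\right) - 2382275 = \left(-212\right) 15318 - 2382275 = -3247416 - 2382275 = -5629691$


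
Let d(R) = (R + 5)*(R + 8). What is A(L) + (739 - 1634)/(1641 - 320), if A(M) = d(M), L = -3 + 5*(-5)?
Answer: 606765/1321 ≈ 459.32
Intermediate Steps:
L = -28 (L = -3 - 25 = -28)
d(R) = (5 + R)*(8 + R)
A(M) = 40 + M² + 13*M
A(L) + (739 - 1634)/(1641 - 320) = (40 + (-28)² + 13*(-28)) + (739 - 1634)/(1641 - 320) = (40 + 784 - 364) - 895/1321 = 460 - 895*1/1321 = 460 - 895/1321 = 606765/1321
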